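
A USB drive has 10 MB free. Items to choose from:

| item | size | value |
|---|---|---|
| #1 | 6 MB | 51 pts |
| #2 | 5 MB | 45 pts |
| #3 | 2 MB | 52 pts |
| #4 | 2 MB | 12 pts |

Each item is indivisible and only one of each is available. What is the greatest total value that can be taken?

Check high-value combinations within 10 MB:
- #1+#3+#4: size 6+2+2=10, value 51+52+12=115
- #2+#3+#4: size 5+2+2=9, value 45+52+12=109
- #1+#3: size 6+2=8, value 51+52=103
- #2+#3: size 5+2=7, value 45+52=97
Best: 115 pts.

115 pts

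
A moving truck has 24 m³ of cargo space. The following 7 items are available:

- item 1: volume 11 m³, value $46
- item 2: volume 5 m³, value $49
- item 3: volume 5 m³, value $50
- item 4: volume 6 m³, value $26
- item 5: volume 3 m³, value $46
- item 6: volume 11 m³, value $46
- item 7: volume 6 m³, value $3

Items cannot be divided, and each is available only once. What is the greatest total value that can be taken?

$191

Check high-value combinations within 24 m³:
- item 1+item 2+item 3+item 5: volume 11+5+5+3=24, value 46+49+50+46=191
- item 2+item 3+item 5+item 6: volume 5+5+3+11=24, value 49+50+46+46=191
- item 2+item 3+item 4+item 5: volume 5+5+6+3=19, value 49+50+26+46=171
- item 2+item 3+item 5+item 7: volume 5+5+3+6=19, value 49+50+46+3=148
- item 2+item 3+item 5: volume 5+5+3=13, value 49+50+46=145
Best: $191.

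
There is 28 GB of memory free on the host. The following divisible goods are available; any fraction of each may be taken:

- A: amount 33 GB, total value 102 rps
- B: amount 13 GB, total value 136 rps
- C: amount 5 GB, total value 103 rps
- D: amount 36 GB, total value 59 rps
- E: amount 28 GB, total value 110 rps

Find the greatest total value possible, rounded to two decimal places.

278.29

Take in order of value per unit:
- C (103/5 per unit): all 5 → value 103, running total 103.00
- B (136/13 per unit): all 13 → value 136, running total 239.00
- E (110/28 per unit): 10 of 28 → value 10×110/28 = 39.2857, running total 278.29
Total 278.29.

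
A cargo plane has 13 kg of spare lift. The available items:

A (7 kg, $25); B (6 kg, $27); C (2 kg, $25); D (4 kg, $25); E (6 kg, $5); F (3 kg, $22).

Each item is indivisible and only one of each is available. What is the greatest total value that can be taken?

Check high-value combinations within 13 kg:
- B+C+D: weight 6+2+4=12, value 27+25+25=77
- A+C+D: weight 7+2+4=13, value 25+25+25=75
- B+C+F: weight 6+2+3=11, value 27+25+22=74
- B+D+F: weight 6+4+3=13, value 27+25+22=74
Best: $77.

$77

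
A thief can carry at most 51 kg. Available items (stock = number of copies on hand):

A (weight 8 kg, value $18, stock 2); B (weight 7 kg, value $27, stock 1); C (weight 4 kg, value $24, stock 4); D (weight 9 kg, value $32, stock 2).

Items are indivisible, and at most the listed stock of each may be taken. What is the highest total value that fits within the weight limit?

$205

Top feasible selections:
- 1×A + 1×B + 4×C + 2×D: weight 49, value 205
- 2×A + 4×C + 2×D: weight 50, value 196
- 2×A + 1×B + 4×C + 1×D: weight 48, value 191
- 1×B + 4×C + 2×D: weight 41, value 187
Best: $205.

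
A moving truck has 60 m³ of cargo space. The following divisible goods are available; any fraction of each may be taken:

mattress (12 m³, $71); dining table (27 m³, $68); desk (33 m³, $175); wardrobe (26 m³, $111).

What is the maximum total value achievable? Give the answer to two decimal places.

310.04

Take in order of value per unit:
- mattress (71/12 per unit): all 12 → value 71, running total 71.00
- desk (175/33 per unit): all 33 → value 175, running total 246.00
- wardrobe (111/26 per unit): 15 of 26 → value 15×111/26 = 64.0385, running total 310.04
Total 310.04.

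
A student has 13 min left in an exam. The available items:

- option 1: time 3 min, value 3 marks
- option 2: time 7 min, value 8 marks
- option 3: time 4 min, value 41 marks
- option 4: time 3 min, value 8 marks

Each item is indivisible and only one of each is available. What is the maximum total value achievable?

52 marks

This is a 0/1 knapsack; check combinations near the capacity.
- option 1+option 3+option 4: time 3+4+3=10, value 3+41+8=52
- option 3+option 4: time 4+3=7, value 41+8=49
- option 2+option 3: time 7+4=11, value 8+41=49
Best: 52 marks.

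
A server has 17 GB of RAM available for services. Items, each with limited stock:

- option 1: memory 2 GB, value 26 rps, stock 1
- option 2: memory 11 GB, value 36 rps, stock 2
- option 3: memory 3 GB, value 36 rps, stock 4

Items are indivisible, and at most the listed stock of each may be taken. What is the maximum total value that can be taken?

Best selections within memory 17 and stock limits:
- 1×option 1 + 4×option 3: memory 14, value 170
- 4×option 3: memory 12, value 144
- 1×option 1 + 3×option 3: memory 11, value 134
- 3×option 3: memory 9, value 108
Best: 170 rps.

170 rps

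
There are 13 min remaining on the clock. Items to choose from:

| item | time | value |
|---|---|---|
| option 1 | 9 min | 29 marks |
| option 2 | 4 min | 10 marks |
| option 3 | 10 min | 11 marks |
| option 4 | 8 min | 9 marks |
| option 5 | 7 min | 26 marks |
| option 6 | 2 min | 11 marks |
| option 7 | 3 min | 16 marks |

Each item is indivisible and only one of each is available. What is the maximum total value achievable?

53 marks

This is a 0/1 knapsack; check combinations near the capacity.
- option 5+option 6+option 7: time 7+2+3=12, value 26+11+16=53
- option 2+option 5+option 6: time 4+7+2=13, value 10+26+11=47
- option 1+option 7: time 9+3=12, value 29+16=45
- option 5+option 7: time 7+3=10, value 26+16=42
Best: 53 marks.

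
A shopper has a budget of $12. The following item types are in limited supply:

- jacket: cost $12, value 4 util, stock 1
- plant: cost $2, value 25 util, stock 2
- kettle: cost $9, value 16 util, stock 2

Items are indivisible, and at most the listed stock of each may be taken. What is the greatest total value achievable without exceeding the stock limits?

50 util

Top feasible selections:
- 2×plant: cost 4, value 50
- 1×plant + 1×kettle: cost 11, value 41
- 1×plant: cost 2, value 25
- 1×kettle: cost 9, value 16
Best: 50 util.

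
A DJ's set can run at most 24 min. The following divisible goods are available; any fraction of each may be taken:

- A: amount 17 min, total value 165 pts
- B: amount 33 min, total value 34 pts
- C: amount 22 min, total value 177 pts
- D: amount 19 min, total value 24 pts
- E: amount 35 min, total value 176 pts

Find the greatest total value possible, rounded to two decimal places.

221.32

Take in order of value per unit:
- A (165/17 per unit): all 17 → value 165, running total 165.00
- C (177/22 per unit): 7 of 22 → value 7×177/22 = 56.3182, running total 221.32
Total 221.32.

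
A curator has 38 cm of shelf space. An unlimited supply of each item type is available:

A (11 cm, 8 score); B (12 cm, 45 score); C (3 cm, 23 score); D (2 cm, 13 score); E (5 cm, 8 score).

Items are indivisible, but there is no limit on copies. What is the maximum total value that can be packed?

Best value-per-unit is C at 23/3; filling with it alone gives 12×23 = 276.
Optimal mix: 12×C + 1×D → length 38, value 289.

289 score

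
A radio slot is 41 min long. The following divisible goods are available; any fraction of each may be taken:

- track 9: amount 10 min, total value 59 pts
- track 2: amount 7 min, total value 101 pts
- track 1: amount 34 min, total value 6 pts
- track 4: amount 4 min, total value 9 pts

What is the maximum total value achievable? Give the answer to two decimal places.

172.53

Take in order of value per unit:
- track 2 (101/7 per unit): all 7 → value 101, running total 101.00
- track 9 (59/10 per unit): all 10 → value 59, running total 160.00
- track 4 (9/4 per unit): all 4 → value 9, running total 169.00
- track 1 (6/34 per unit): 20 of 34 → value 20×6/34 = 3.5294, running total 172.53
Total 172.53.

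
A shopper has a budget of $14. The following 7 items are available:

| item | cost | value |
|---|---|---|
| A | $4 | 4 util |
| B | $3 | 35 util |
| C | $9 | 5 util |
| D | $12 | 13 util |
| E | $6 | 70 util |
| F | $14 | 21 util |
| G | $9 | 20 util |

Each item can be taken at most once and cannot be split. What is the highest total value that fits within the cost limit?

109 util

Check high-value combinations within $14:
- A+B+E: cost 4+3+6=13, value 4+35+70=109
- B+E: cost 3+6=9, value 35+70=105
- A+E: cost 4+6=10, value 4+70=74
- E: cost 6, value 70
- B+G: cost 3+9=12, value 35+20=55
Best: 109 util.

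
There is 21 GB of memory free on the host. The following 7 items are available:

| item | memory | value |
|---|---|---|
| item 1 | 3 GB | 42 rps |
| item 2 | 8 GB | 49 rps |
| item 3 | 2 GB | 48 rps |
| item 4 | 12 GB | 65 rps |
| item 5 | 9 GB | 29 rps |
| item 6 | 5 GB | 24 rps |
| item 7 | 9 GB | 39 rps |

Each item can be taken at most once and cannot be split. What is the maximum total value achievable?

163 rps

Check high-value combinations within 21 GB:
- item 1+item 2+item 3+item 6: memory 3+8+2+5=18, value 42+49+48+24=163
- item 1+item 3+item 4: memory 3+2+12=17, value 42+48+65=155
- item 1+item 3+item 6+item 7: memory 3+2+5+9=19, value 42+48+24+39=153
Best: 163 rps.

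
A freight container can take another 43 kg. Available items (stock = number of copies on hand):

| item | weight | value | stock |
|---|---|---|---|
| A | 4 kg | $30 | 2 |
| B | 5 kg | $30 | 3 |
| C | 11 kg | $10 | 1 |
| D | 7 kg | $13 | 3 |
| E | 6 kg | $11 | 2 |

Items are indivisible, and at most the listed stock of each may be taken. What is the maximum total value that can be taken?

Best selections within weight 43 and stock limits:
- 2×A + 3×B + 2×D + 1×E: weight 43, value 187
- 2×A + 3×B + 1×D + 2×E: weight 42, value 185
Best: $187.

$187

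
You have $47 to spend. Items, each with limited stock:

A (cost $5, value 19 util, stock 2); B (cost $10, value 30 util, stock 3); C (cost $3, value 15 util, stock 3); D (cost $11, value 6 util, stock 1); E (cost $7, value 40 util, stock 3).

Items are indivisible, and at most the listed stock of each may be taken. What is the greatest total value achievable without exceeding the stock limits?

Best selections within cost 47 and stock limits:
- 2×A + 1×B + 2×C + 3×E: cost 47, value 218
- 1×A + 1×B + 3×C + 3×E: cost 45, value 214
- 2×B + 2×C + 3×E: cost 47, value 210
Best: 218 util.

218 util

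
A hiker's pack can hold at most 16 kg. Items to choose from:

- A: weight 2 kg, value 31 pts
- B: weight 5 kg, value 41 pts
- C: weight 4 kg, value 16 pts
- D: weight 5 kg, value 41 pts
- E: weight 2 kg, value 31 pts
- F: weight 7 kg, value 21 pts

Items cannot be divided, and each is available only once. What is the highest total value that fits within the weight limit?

Check high-value combinations within 16 kg:
- A+B+D+E: weight 2+5+5+2=14, value 31+41+41+31=144
- A+B+C+D: weight 2+5+4+5=16, value 31+41+16+41=129
- B+C+D+E: weight 5+4+5+2=16, value 41+16+41+31=129
Best: 144 pts.

144 pts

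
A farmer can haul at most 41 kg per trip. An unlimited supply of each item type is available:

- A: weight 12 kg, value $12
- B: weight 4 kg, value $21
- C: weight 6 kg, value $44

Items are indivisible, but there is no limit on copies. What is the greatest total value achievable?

$285

Best value-per-unit is C at 44/6; filling with it alone gives 6×44 = 264.
Optimal mix: 1×B + 6×C → weight 40, value 285.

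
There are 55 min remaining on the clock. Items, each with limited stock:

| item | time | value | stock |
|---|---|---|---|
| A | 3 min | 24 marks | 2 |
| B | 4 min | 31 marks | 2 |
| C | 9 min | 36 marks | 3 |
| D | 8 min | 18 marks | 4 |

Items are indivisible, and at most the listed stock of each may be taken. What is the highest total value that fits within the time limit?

236 marks

Top feasible selections:
- 2×A + 2×B + 3×C + 1×D: time 49, value 236
- 1×A + 2×B + 3×C + 2×D: time 54, value 230
- 2×A + 1×B + 3×C + 2×D: time 53, value 223
Best: 236 marks.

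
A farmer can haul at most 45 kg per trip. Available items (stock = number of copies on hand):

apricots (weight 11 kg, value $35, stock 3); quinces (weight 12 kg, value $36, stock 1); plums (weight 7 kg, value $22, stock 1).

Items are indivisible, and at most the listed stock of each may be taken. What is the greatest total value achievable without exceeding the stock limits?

Top feasible selections:
- 3×apricots + 1×quinces: weight 45, value 141
- 2×apricots + 1×quinces + 1×plums: weight 41, value 128
Best: $141.

$141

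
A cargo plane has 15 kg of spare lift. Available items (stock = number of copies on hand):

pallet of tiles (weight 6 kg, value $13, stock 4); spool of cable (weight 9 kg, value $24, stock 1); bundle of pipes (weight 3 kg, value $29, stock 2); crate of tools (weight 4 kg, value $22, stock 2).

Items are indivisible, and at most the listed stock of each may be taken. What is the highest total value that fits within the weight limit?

Best selections within weight 15 and stock limits:
- 2×bundle of pipes + 2×crate of tools: weight 14, value 102
- 1×spool of cable + 2×bundle of pipes: weight 15, value 82
Best: $102.

$102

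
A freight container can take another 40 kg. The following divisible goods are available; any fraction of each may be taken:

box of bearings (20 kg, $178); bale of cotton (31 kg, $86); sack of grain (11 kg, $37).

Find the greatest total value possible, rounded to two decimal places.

Take in order of value per unit:
- box of bearings (178/20 per unit): all 20 → value 178, running total 178.00
- sack of grain (37/11 per unit): all 11 → value 37, running total 215.00
- bale of cotton (86/31 per unit): 9 of 31 → value 9×86/31 = 24.9677, running total 239.97
Total 239.97.

239.97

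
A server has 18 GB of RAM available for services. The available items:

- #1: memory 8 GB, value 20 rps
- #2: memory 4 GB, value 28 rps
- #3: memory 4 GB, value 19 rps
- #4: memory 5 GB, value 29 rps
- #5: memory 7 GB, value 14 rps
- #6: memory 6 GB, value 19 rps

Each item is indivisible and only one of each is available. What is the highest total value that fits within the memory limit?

Check high-value combinations within 18 GB:
- #1+#2+#4: memory 8+4+5=17, value 20+28+29=77
- #2+#3+#4: memory 4+4+5=13, value 28+19+29=76
- #2+#4+#6: memory 4+5+6=15, value 28+29+19=76
Best: 77 rps.

77 rps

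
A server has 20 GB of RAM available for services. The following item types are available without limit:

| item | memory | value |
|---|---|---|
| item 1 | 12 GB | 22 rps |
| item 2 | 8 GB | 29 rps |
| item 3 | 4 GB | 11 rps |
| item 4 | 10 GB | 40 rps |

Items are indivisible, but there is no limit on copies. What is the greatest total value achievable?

Best value-per-unit is item 4 at 40/10, and filling with it alone uses memory 2×10=20. No mix of the others beats 2×40 = 80.

80 rps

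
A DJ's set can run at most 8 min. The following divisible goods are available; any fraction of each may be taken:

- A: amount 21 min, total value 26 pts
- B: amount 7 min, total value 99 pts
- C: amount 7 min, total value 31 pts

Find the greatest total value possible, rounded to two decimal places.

Take in order of value per unit:
- B (99/7 per unit): all 7 → value 99, running total 99.00
- C (31/7 per unit): 1 of 7 → value 1×31/7 = 4.4286, running total 103.43
Total 103.43.

103.43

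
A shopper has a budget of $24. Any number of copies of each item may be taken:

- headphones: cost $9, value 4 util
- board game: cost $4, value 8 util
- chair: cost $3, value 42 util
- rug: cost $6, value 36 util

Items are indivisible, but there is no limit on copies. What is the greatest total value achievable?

336 util

Best value-per-unit is chair at 42/3, and filling with it alone uses cost 8×3=24. No mix of the others beats 8×42 = 336.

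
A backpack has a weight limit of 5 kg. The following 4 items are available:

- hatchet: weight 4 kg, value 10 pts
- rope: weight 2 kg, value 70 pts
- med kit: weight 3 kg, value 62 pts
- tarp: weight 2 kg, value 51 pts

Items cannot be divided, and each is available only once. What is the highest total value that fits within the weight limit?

Check high-value combinations within 5 kg:
- rope+med kit: weight 2+3=5, value 70+62=132
- rope+tarp: weight 2+2=4, value 70+51=121
- med kit+tarp: weight 3+2=5, value 62+51=113
Best: 132 pts.

132 pts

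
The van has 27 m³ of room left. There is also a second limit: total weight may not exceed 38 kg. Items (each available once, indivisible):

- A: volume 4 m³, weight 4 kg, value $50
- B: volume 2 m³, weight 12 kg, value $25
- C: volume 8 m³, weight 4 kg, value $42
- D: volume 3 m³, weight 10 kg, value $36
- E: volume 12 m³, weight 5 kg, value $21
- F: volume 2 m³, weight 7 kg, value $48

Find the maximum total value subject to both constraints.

$201

Feasible sets respecting both limits:
- A+B+C+D+F: volume 19, weight 37, value 201
- A+B+D+E+F: volume 23, weight 38, value 180
- A+C+D+F: volume 17, weight 25, value 176
Best: $201.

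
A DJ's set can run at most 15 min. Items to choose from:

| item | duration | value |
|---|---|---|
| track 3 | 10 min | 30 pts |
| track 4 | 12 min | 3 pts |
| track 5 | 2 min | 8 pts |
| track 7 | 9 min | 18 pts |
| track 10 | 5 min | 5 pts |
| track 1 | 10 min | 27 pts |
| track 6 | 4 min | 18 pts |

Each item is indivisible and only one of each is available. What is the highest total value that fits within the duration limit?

48 pts

Check high-value combinations within 15 min:
- track 3+track 6: duration 10+4=14, value 30+18=48
- track 1+track 6: duration 10+4=14, value 27+18=45
- track 5+track 7+track 6: duration 2+9+4=15, value 8+18+18=44
- track 3+track 5: duration 10+2=12, value 30+8=38
- track 7+track 6: duration 9+4=13, value 18+18=36
Best: 48 pts.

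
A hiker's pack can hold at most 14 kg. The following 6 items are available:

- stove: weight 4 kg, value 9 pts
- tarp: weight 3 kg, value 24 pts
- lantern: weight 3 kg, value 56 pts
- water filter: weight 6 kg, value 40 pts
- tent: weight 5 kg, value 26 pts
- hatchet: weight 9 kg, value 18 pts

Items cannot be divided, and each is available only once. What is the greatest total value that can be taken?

Check high-value combinations within 14 kg:
- lantern+water filter+tent: weight 3+6+5=14, value 56+40+26=122
- tarp+lantern+water filter: weight 3+3+6=12, value 24+56+40=120
- tarp+lantern+tent: weight 3+3+5=11, value 24+56+26=106
- stove+lantern+water filter: weight 4+3+6=13, value 9+56+40=105
- lantern+water filter: weight 3+6=9, value 56+40=96
Best: 122 pts.

122 pts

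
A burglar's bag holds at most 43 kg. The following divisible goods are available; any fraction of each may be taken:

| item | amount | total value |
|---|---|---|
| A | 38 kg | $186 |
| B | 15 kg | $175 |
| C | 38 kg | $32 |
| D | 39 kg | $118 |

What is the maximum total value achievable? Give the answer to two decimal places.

312.05

Take in order of value per unit:
- B (175/15 per unit): all 15 → value 175, running total 175.00
- A (186/38 per unit): 28 of 38 → value 28×186/38 = 137.0526, running total 312.05
Total 312.05.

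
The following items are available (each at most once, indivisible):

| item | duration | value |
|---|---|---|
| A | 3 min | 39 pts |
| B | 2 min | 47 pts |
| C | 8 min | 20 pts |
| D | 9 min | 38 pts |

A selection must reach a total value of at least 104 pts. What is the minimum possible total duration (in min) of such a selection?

13

Subsets with value ≥ 104, sorted by total duration:
- A+B+C: duration 13, value 106
- A+B+D: duration 14, value 124
- B+C+D: duration 19, value 105
- A+B+C+D: duration 22, value 144
Minimum duration: 13 min.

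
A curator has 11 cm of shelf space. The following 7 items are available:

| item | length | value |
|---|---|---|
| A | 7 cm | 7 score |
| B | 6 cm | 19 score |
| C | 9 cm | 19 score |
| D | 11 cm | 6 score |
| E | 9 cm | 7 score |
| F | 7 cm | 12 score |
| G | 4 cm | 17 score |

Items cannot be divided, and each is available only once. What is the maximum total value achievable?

Check high-value combinations within 11 cm:
- B+G: length 6+4=10, value 19+17=36
- F+G: length 7+4=11, value 12+17=29
- A+G: length 7+4=11, value 7+17=24
Best: 36 score.

36 score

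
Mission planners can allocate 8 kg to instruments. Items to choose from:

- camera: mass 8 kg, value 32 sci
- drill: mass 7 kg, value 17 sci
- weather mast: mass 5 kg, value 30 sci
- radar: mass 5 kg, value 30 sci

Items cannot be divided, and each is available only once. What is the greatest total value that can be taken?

This is a 0/1 knapsack; check combinations near the capacity.
- camera: mass 8, value 32
- weather mast: mass 5, value 30
- radar: mass 5, value 30
- drill: mass 7, value 17
Best: 32 sci.

32 sci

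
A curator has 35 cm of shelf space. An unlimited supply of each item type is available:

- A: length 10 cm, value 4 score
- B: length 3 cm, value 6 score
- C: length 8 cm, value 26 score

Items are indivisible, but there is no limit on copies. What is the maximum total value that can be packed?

Best value-per-unit is C at 26/8; filling with it alone gives 4×26 = 104.
Optimal mix: 1×B + 4×C → length 35, value 110.

110 score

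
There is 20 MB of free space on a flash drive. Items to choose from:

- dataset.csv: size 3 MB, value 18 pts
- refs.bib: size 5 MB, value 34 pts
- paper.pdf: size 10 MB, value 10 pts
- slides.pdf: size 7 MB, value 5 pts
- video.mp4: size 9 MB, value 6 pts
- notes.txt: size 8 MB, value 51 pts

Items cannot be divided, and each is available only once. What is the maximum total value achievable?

103 pts

Check high-value combinations within 20 MB:
- dataset.csv+refs.bib+notes.txt: size 3+5+8=16, value 18+34+51=103
- refs.bib+slides.pdf+notes.txt: size 5+7+8=20, value 34+5+51=90
- refs.bib+notes.txt: size 5+8=13, value 34+51=85
- dataset.csv+video.mp4+notes.txt: size 3+9+8=20, value 18+6+51=75
- dataset.csv+slides.pdf+notes.txt: size 3+7+8=18, value 18+5+51=74
Best: 103 pts.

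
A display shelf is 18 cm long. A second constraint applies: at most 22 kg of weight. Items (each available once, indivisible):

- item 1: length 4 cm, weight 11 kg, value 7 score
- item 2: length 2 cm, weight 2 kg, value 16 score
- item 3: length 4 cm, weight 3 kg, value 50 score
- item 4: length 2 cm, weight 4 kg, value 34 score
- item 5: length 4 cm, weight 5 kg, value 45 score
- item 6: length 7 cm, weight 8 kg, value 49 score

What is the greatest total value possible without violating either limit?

Feasible sets respecting both limits:
- item 3+item 4+item 5+item 6: length 17, weight 20, value 178
- item 2+item 3+item 5+item 6: length 17, weight 18, value 160
- item 2+item 3+item 4+item 6: length 15, weight 17, value 149
- item 2+item 3+item 4+item 5: length 12, weight 14, value 145
Best: 178 score.

178 score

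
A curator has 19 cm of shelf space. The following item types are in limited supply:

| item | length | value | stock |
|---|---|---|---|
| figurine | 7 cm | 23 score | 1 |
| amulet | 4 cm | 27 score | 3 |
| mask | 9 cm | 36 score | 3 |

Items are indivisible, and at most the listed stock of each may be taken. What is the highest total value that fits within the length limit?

104 score

Best selections within length 19 and stock limits:
- 1×figurine + 3×amulet: length 19, value 104
- 2×amulet + 1×mask: length 17, value 90
Best: 104 score.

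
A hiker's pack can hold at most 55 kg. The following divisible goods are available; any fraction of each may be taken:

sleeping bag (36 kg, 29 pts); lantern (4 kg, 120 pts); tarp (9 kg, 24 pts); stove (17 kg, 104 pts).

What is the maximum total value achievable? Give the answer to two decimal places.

Take in order of value per unit:
- lantern (120/4 per unit): all 4 → value 120, running total 120.00
- stove (104/17 per unit): all 17 → value 104, running total 224.00
- tarp (24/9 per unit): all 9 → value 24, running total 248.00
- sleeping bag (29/36 per unit): 25 of 36 → value 25×29/36 = 20.1389, running total 268.14
Total 268.14.

268.14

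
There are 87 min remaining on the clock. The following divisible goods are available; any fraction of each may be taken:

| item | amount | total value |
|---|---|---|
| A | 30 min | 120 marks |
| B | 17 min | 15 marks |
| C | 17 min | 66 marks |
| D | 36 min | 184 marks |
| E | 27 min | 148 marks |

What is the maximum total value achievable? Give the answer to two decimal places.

Take in order of value per unit:
- E (148/27 per unit): all 27 → value 148, running total 148.00
- D (184/36 per unit): all 36 → value 184, running total 332.00
- A (120/30 per unit): 24 of 30 → value 24×120/30 = 96.0000, running total 428.00
Total 428.00.

428.00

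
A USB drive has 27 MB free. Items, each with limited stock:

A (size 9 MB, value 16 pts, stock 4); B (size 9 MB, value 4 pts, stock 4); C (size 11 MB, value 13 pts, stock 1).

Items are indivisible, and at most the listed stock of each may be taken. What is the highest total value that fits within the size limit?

Best selections within size 27 and stock limits:
- 3×A: size 27, value 48
- 2×A + 1×B: size 27, value 36
Best: 48 pts.

48 pts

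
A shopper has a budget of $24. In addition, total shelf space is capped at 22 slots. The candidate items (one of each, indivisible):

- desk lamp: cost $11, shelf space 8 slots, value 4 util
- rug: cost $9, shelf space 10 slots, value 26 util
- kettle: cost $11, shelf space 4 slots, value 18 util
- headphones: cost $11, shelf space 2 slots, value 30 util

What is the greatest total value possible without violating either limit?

56 util

Feasible sets respecting both limits:
- rug+headphones: cost 20, shelf space 12, value 56
- kettle+headphones: cost 22, shelf space 6, value 48
- rug+kettle: cost 20, shelf space 14, value 44
Best: 56 util.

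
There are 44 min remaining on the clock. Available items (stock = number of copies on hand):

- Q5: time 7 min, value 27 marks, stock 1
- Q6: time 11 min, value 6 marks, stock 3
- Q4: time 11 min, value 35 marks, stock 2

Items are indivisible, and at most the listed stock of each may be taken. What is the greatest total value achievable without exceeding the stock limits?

103 marks

Top feasible selections:
- 1×Q5 + 1×Q6 + 2×Q4: time 40, value 103
- 1×Q5 + 2×Q4: time 29, value 97
- 2×Q6 + 2×Q4: time 44, value 82
- 1×Q6 + 2×Q4: time 33, value 76
Best: 103 marks.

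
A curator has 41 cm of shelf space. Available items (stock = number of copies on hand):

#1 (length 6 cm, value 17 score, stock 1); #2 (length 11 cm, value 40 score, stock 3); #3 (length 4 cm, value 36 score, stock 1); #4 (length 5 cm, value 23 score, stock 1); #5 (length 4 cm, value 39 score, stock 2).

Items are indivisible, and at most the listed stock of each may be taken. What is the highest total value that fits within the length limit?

Top feasible selections:
- 2×#2 + 1×#3 + 1×#4 + 2×#5: length 39, value 217
- 1×#1 + 2×#2 + 1×#3 + 2×#5: length 40, value 211
- 3×#2 + 2×#5: length 41, value 198
- 1×#1 + 2×#2 + 1×#4 + 2×#5: length 41, value 198
Best: 217 score.

217 score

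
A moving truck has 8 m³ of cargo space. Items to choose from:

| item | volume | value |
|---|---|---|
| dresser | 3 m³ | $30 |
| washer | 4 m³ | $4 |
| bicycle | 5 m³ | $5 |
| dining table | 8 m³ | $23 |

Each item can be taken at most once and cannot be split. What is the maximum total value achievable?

Check high-value combinations within 8 m³:
- dresser+bicycle: volume 3+5=8, value 30+5=35
- dresser+washer: volume 3+4=7, value 30+4=34
- dresser: volume 3, value 30
Best: $35.

$35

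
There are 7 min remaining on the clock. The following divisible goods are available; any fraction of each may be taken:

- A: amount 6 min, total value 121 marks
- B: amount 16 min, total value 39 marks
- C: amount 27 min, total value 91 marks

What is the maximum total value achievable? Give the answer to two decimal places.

124.37

Take in order of value per unit:
- A (121/6 per unit): all 6 → value 121, running total 121.00
- C (91/27 per unit): 1 of 27 → value 1×91/27 = 3.3704, running total 124.37
Total 124.37.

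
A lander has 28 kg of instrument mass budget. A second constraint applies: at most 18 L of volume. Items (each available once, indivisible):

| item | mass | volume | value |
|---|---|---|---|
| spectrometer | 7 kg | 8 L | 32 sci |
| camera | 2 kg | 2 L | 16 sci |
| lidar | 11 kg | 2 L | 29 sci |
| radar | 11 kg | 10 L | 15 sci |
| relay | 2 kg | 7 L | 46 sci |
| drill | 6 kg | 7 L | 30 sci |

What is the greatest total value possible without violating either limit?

Feasible sets respecting both limits:
- camera+lidar+relay+drill: mass 21, volume 18, value 121
- spectrometer+lidar+relay: mass 20, volume 17, value 107
- lidar+relay+drill: mass 19, volume 16, value 105
- spectrometer+camera+relay: mass 11, volume 17, value 94
Best: 121 sci.

121 sci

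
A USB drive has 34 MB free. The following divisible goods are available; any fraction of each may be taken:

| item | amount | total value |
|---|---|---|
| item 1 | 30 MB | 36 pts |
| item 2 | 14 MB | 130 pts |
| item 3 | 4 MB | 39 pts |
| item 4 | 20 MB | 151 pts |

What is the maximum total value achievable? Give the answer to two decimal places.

Take in order of value per unit:
- item 3 (39/4 per unit): all 4 → value 39, running total 39.00
- item 2 (130/14 per unit): all 14 → value 130, running total 169.00
- item 4 (151/20 per unit): 16 of 20 → value 16×151/20 = 120.8000, running total 289.80
Total 289.80.

289.80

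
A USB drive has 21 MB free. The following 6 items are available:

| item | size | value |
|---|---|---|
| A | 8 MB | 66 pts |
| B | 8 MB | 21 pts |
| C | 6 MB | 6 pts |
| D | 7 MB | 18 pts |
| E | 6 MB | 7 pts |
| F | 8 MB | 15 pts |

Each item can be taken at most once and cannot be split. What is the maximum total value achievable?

Check high-value combinations within 21 MB:
- A+D+E: size 8+7+6=21, value 66+18+7=91
- A+C+D: size 8+6+7=21, value 66+6+18=90
- A+B: size 8+8=16, value 66+21=87
Best: 91 pts.

91 pts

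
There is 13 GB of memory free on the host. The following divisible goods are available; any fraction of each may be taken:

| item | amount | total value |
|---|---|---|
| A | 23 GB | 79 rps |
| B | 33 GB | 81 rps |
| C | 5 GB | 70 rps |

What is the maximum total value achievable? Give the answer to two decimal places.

Take in order of value per unit:
- C (70/5 per unit): all 5 → value 70, running total 70.00
- A (79/23 per unit): 8 of 23 → value 8×79/23 = 27.4783, running total 97.48
Total 97.48.

97.48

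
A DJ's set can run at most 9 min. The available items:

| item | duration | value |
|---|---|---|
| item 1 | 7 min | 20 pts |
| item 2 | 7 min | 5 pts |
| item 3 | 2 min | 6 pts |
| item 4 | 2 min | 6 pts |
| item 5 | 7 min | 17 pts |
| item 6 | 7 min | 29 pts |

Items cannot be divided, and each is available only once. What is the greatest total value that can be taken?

35 pts

Check high-value combinations within 9 min:
- item 3+item 6: duration 2+7=9, value 6+29=35
- item 4+item 6: duration 2+7=9, value 6+29=35
- item 6: duration 7, value 29
Best: 35 pts.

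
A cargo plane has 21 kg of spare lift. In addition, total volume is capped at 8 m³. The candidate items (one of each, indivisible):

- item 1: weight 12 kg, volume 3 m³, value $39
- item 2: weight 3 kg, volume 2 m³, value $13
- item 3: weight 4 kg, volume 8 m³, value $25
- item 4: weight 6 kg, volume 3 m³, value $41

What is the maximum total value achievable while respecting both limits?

$93

Feasible sets respecting both limits:
- item 1+item 2+item 4: weight 21, volume 8, value 93
- item 1+item 4: weight 18, volume 6, value 80
- item 2+item 4: weight 9, volume 5, value 54
Best: $93.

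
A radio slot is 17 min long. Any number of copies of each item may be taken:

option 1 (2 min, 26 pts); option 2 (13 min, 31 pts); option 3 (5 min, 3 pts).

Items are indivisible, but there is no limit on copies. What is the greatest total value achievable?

Best value-per-unit is option 1 at 26/2, and filling with it alone uses duration 8×2=16. No mix of the others beats 8×26 = 208.

208 pts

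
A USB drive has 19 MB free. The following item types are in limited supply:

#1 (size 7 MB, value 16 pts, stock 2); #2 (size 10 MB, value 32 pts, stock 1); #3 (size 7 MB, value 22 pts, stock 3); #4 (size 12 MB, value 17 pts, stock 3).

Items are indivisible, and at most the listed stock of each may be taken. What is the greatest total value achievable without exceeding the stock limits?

54 pts

Best selections within size 19 and stock limits:
- 1×#2 + 1×#3: size 17, value 54
- 1×#1 + 1×#2: size 17, value 48
- 2×#3: size 14, value 44
Best: 54 pts.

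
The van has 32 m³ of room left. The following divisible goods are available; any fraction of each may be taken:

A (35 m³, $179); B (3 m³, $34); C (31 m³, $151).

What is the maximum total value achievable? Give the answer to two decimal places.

182.31

Take in order of value per unit:
- B (34/3 per unit): all 3 → value 34, running total 34.00
- A (179/35 per unit): 29 of 35 → value 29×179/35 = 148.3143, running total 182.31
Total 182.31.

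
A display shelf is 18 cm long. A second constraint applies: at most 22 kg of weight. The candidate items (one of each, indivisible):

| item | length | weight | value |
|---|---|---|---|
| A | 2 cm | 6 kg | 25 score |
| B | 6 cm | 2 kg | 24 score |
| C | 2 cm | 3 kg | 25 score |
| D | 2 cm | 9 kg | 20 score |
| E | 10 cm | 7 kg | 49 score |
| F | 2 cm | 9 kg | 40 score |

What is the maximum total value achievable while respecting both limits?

114 score

Feasible sets respecting both limits:
- A+B+C+F: length 12, weight 20, value 114
- A+E+F: length 14, weight 22, value 114
- C+E+F: length 14, weight 19, value 114
- B+E+F: length 18, weight 18, value 113
Best: 114 score.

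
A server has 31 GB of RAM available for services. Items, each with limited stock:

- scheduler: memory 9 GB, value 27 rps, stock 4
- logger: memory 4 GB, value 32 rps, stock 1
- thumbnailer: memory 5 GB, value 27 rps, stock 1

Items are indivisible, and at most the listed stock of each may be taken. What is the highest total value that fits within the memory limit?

113 rps

Top feasible selections:
- 2×scheduler + 1×logger + 1×thumbnailer: memory 27, value 113
- 3×scheduler + 1×logger: memory 31, value 113
- 1×scheduler + 1×logger + 1×thumbnailer: memory 18, value 86
Best: 113 rps.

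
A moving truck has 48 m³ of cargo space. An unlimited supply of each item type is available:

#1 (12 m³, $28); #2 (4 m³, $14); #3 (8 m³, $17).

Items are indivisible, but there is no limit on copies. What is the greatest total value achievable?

Best value-per-unit is #2 at 14/4, and filling with it alone uses volume 12×4=48. No mix of the others beats 12×14 = 168.

$168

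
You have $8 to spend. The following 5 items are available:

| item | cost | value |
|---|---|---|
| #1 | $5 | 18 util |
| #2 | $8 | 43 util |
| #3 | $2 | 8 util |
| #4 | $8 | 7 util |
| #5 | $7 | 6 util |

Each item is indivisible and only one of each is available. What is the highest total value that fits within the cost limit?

43 util

This is a 0/1 knapsack; check combinations near the capacity.
- #2: cost 8, value 43
- #1+#3: cost 5+2=7, value 18+8=26
- #1: cost 5, value 18
Best: 43 util.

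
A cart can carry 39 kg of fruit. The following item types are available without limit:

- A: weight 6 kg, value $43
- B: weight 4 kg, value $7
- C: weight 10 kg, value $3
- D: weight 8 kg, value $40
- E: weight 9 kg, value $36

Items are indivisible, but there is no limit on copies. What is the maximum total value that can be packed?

$258

Best value-per-unit is A at 43/6, and filling with it alone uses weight 6×6=36. No mix of the others beats 6×43 = 258.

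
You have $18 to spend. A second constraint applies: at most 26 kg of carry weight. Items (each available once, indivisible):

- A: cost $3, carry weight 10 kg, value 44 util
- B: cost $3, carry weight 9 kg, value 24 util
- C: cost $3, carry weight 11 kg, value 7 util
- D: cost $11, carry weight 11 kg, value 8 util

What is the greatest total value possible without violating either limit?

68 util

Feasible sets respecting both limits:
- A+B: cost 6, carry weight 19, value 68
- A+D: cost 14, carry weight 21, value 52
- A+C: cost 6, carry weight 21, value 51
- A: cost 3, carry weight 10, value 44
Best: 68 util.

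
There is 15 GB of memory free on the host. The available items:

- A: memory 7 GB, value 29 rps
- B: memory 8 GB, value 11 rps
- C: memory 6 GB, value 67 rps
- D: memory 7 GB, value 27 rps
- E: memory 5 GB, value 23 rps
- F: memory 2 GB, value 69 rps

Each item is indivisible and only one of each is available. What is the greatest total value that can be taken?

Check high-value combinations within 15 GB:
- A+C+F: memory 7+6+2=15, value 29+67+69=165
- C+D+F: memory 6+7+2=15, value 67+27+69=163
- C+E+F: memory 6+5+2=13, value 67+23+69=159
- C+F: memory 6+2=8, value 67+69=136
Best: 165 rps.

165 rps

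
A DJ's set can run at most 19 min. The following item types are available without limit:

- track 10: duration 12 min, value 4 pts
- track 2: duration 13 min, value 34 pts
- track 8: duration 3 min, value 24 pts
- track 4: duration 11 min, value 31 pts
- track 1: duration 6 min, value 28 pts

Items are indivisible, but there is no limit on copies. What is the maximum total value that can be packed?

Best value-per-unit is track 8 at 24/3, and filling with it alone uses duration 6×3=18. No mix of the others beats 6×24 = 144.

144 pts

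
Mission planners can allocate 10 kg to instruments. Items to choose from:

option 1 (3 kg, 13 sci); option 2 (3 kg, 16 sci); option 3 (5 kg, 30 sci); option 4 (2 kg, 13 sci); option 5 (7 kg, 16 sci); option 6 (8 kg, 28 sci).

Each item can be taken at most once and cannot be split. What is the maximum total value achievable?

59 sci

Check high-value combinations within 10 kg:
- option 2+option 3+option 4: mass 3+5+2=10, value 16+30+13=59
- option 1+option 3+option 4: mass 3+5+2=10, value 13+30+13=56
- option 2+option 3: mass 3+5=8, value 16+30=46
- option 3+option 4: mass 5+2=7, value 30+13=43
Best: 59 sci.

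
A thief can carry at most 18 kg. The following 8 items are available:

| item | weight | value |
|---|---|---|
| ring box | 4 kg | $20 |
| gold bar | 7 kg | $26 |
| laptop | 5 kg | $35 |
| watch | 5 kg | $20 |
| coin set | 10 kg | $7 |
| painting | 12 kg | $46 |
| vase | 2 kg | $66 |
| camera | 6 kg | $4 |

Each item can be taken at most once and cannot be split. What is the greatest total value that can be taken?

This is a 0/1 knapsack; check combinations near the capacity.
- ring box+gold bar+laptop+vase: weight 4+7+5+2=18, value 20+26+35+66=147
- ring box+laptop+watch+vase: weight 4+5+5+2=16, value 20+35+20+66=141
- ring box+gold bar+watch+vase: weight 4+7+5+2=18, value 20+26+20+66=132
Best: $147.

$147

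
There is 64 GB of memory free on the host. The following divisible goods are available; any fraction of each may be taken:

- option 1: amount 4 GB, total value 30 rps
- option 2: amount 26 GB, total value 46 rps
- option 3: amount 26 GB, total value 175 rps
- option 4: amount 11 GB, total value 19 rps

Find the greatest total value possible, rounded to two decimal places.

264.82

Take in order of value per unit:
- option 1 (30/4 per unit): all 4 → value 30, running total 30.00
- option 3 (175/26 per unit): all 26 → value 175, running total 205.00
- option 2 (46/26 per unit): all 26 → value 46, running total 251.00
- option 4 (19/11 per unit): 8 of 11 → value 8×19/11 = 13.8182, running total 264.82
Total 264.82.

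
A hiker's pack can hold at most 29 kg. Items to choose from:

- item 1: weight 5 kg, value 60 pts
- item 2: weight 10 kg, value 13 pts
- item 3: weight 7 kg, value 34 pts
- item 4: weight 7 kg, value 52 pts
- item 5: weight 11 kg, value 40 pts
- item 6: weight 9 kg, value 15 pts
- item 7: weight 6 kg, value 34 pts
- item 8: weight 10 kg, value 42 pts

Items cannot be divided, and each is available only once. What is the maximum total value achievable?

188 pts

Check high-value combinations within 29 kg:
- item 1+item 4+item 7+item 8: weight 5+7+6+10=28, value 60+52+34+42=188
- item 1+item 3+item 4+item 8: weight 5+7+7+10=29, value 60+34+52+42=188
- item 1+item 4+item 5+item 7: weight 5+7+11+6=29, value 60+52+40+34=186
- item 1+item 3+item 4+item 7: weight 5+7+7+6=25, value 60+34+52+34=180
Best: 188 pts.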